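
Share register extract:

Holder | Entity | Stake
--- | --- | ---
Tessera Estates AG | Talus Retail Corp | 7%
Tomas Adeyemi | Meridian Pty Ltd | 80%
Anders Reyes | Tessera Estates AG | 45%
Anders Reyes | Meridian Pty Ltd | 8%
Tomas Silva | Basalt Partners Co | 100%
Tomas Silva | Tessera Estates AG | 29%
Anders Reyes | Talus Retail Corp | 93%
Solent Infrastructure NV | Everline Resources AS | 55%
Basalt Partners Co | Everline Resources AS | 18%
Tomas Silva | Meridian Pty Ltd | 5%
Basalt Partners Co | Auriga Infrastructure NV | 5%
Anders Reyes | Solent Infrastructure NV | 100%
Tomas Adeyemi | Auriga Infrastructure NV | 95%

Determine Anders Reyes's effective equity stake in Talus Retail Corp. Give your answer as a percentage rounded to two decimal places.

Anders reaches Talus along 2 paths.
Direct stake: 93% = 93%.
Via Tessera: 45% × 7% = 3.15%.
Total: 93% + 3.15% = 96.15%.

96.15%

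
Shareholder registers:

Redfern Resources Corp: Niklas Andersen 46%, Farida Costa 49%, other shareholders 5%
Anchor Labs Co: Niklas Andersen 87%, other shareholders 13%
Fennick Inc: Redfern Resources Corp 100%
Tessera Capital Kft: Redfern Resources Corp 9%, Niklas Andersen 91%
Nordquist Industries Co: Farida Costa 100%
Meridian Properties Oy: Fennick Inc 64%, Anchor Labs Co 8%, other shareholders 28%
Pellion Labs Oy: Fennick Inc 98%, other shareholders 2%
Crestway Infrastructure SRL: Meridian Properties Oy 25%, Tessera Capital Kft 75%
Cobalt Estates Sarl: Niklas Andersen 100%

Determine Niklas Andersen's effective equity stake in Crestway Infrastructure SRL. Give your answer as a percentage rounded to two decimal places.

Niklas reaches Crestway along 4 paths.
Via Redfern → Fennick → Meridian: 46% × 100% × 64% × 25% = 7.36%.
Via Anchor → Meridian: 87% × 8% × 25% = 1.74%.
Via Redfern → Tessera: 46% × 9% × 75% = 3.105%.
Via Tessera: 91% × 75% = 68.25%.
Total: 7.36% + 1.74% + 3.105% + 68.25% = 80.455%.
Rounded: 80.46%.

80.46%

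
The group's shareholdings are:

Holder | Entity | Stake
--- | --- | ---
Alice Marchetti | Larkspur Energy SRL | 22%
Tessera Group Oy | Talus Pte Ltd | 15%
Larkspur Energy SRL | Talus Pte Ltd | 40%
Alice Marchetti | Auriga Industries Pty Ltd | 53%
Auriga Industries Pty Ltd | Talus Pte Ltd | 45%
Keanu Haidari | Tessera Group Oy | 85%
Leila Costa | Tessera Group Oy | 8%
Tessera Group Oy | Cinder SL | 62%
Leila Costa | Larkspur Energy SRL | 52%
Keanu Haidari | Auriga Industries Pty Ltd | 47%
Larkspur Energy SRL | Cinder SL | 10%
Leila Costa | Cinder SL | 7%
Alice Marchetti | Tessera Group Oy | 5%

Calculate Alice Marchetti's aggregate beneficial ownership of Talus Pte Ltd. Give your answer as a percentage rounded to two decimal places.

Alice reaches Talus along 3 paths.
Via Tessera: 5% × 15% = 0.75%.
Via Larkspur: 22% × 40% = 8.8%.
Via Auriga: 53% × 45% = 23.85%.
Total: 0.75% + 8.8% + 23.85% = 33.4%.
Rounded: 33.40%.

33.40%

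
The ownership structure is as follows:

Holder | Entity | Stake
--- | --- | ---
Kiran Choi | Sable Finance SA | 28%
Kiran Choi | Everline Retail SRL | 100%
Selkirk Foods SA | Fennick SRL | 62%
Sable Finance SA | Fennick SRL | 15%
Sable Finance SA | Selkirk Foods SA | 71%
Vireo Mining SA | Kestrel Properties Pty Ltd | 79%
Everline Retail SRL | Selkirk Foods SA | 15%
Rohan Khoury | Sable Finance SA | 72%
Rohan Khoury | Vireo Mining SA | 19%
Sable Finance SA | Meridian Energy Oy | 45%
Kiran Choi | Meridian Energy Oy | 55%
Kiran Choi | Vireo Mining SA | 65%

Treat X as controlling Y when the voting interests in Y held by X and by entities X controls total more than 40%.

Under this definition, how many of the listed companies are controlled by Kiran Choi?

Kiran holds 65% of Vireo, so Kiran controls Vireo.
Kiran holds 100% of Everline, so Kiran controls Everline.
Vireo holds 79% of Kestrel, so Kiran controls Kestrel.
Kiran holds 55% of Meridian, so Kiran controls Meridian.
No other company's threshold is met.
Kiran controls 4 companies.

4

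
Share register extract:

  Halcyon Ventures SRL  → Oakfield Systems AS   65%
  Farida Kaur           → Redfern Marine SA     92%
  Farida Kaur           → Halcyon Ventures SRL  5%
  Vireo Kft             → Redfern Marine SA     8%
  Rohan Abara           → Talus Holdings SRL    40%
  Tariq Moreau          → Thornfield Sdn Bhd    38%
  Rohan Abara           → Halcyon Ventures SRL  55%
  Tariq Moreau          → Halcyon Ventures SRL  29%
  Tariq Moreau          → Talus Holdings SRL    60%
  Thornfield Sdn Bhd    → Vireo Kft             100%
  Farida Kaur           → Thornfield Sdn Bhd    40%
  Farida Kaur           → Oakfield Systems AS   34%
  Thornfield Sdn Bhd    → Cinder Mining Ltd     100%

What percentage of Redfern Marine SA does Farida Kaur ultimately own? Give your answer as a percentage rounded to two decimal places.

95.20%

Farida reaches Redfern along 2 paths.
Via Thornfield → Vireo: 40% × 100% × 8% = 3.2%.
Direct stake: 92% = 92%.
Total: 3.2% + 92% = 95.2%.
Rounded: 95.20%.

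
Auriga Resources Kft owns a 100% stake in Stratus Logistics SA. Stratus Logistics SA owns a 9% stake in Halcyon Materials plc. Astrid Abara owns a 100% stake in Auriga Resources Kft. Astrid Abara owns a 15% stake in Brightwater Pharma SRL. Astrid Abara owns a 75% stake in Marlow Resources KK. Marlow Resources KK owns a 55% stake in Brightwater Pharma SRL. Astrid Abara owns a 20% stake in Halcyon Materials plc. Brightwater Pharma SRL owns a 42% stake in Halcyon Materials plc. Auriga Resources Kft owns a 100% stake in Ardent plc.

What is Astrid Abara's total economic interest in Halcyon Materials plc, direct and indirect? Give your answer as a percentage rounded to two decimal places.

Astrid reaches Halcyon along 4 paths.
Via Auriga → Stratus: 100% × 100% × 9% = 9%.
Via Marlow → Brightwater: 75% × 55% × 42% = 17.325%.
Via Brightwater: 15% × 42% = 6.3%.
Direct stake: 20% = 20%.
Total: 9% + 17.325% + 6.3% + 20% = 52.625%.
Rounded: 52.63%.

52.63%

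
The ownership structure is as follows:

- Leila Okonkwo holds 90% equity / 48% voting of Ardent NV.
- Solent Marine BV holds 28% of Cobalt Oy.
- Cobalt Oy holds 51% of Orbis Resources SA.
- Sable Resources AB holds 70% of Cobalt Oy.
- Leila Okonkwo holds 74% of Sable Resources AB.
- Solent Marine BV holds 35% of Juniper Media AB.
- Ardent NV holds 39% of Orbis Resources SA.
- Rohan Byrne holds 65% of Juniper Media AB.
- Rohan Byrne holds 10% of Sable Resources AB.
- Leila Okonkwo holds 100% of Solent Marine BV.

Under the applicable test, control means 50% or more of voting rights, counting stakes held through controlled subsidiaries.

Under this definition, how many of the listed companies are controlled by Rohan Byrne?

1

Rohan holds 65% of Juniper, so Rohan controls Juniper.
No other company's threshold is met.
Rohan controls 1 company.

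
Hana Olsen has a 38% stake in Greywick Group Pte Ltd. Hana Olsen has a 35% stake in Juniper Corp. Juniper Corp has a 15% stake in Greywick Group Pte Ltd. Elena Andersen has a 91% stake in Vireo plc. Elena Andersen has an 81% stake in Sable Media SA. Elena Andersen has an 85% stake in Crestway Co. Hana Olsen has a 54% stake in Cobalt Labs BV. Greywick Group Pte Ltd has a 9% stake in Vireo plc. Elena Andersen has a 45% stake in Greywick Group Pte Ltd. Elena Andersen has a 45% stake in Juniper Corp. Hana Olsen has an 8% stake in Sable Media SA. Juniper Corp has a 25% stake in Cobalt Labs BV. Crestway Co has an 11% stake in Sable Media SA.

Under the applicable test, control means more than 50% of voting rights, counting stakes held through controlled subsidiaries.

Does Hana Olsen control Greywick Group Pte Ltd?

Hana holds 54% of Cobalt, so Hana controls Cobalt.
In Greywick, Hana's side holds only 38%, not > 50%.
So Hana does not control Greywick.

No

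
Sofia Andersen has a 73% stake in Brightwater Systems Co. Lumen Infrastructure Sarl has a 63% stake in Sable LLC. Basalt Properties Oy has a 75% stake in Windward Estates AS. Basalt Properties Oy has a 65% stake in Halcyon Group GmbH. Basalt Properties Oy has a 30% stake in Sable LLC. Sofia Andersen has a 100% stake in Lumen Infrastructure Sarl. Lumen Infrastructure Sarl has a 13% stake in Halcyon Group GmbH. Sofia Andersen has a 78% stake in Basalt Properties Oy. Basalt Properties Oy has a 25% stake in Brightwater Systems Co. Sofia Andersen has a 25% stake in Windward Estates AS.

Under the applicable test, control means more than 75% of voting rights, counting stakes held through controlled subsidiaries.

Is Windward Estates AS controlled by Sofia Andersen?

Sofia holds 78% of Basalt, so Sofia controls Basalt.
Basalt and Sofia together hold 75% + 25% = 100% of Windward, so Sofia controls Windward.

Yes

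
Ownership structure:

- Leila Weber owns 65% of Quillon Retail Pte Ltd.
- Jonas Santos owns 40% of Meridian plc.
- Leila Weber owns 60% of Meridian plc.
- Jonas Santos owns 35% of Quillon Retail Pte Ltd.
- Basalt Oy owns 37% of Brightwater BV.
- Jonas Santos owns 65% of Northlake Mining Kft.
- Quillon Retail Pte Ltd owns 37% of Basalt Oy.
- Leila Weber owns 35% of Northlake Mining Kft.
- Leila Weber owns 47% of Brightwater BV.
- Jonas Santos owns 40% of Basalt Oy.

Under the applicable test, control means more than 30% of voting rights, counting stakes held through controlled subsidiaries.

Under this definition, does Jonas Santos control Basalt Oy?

Jonas holds 35% of Quillon, so Jonas controls Quillon.
Jonas and Quillon together hold 40% + 37% = 77% of Basalt, so Jonas controls Basalt.

Yes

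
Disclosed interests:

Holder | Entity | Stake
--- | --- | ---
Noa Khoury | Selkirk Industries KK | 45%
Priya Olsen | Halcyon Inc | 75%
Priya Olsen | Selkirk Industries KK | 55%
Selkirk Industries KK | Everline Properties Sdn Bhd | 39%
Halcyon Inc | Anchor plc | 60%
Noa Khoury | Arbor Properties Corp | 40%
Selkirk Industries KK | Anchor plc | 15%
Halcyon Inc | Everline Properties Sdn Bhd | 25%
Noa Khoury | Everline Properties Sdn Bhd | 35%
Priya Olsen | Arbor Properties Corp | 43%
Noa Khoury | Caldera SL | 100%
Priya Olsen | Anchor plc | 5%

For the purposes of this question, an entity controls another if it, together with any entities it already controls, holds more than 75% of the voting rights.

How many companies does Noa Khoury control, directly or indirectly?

1

Noa holds 100% of Caldera, so Noa controls Caldera.
No other company's threshold is met.
Noa controls 1 company.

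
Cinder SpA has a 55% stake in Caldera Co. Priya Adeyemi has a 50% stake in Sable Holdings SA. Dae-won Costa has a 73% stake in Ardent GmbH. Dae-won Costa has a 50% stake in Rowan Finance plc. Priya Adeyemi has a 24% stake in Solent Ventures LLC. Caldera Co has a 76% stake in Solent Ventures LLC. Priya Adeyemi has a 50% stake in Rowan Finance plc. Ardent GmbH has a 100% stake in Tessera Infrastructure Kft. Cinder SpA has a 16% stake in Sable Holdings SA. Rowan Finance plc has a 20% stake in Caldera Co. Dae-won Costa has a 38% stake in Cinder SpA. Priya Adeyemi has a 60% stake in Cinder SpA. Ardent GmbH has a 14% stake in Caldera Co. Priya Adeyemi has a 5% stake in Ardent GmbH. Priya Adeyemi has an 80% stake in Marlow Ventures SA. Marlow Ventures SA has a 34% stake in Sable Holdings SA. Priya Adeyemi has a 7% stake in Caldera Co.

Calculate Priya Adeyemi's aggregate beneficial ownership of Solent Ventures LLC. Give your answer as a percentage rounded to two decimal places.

Priya reaches Solent along 5 paths.
Via Rowan → Caldera: 50% × 20% × 76% = 7.6%.
Via Cinder → Caldera: 60% × 55% × 76% = 25.08%.
Via Ardent → Caldera: 5% × 14% × 76% = 0.532%.
Via Caldera: 7% × 76% = 5.32%.
Direct stake: 24% = 24%.
Total: 7.6% + 25.08% + 0.532% + 5.32% + 24% = 62.532%.
Rounded: 62.53%.

62.53%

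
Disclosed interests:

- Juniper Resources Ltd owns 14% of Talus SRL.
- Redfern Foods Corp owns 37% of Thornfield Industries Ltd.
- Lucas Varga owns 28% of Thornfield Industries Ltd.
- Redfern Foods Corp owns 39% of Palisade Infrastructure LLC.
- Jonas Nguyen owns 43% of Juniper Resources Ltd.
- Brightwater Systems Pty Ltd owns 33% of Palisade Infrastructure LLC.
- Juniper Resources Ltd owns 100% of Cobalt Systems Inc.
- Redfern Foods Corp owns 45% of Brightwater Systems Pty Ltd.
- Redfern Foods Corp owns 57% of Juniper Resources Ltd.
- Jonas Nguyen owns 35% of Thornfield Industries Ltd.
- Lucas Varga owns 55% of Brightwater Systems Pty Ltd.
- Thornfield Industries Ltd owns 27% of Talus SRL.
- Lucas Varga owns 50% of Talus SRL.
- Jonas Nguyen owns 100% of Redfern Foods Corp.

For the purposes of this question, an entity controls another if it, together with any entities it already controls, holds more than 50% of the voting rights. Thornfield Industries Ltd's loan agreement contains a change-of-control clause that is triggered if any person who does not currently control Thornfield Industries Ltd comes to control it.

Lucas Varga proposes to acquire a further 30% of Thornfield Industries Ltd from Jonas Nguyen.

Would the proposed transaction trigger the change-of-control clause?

Yes

The purchase adds only to Lucas's holdings (Jonas's stake shrinks), so Lucas is the only person who could newly come to control Thornfield.
Lucas holds 55% of Brightwater, so Lucas controls Brightwater.
In Thornfield, Lucas's side holds only 28%, not > 50%.
So before the transaction, Lucas does not control Thornfield.
After the purchase, Lucas's direct stake in Thornfield rises to 28% + 30% = 58%, and Jonas's stake falls to 5%.
Lucas holds 58% of Thornfield, so Lucas controls Thornfield.
Lucas did not control Thornfield before and does after, so the clause is triggered.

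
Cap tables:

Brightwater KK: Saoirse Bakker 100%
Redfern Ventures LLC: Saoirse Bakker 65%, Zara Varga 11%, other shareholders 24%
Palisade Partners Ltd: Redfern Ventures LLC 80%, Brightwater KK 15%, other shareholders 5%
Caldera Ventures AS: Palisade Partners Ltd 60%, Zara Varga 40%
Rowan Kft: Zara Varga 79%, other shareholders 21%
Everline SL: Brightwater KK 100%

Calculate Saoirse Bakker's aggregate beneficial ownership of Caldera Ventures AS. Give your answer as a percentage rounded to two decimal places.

40.20%

Saoirse reaches Caldera along 2 paths.
Via Redfern → Palisade: 65% × 80% × 60% = 31.2%.
Via Brightwater → Palisade: 100% × 15% × 60% = 9%.
Total: 31.2% + 9% = 40.2%.
Rounded: 40.20%.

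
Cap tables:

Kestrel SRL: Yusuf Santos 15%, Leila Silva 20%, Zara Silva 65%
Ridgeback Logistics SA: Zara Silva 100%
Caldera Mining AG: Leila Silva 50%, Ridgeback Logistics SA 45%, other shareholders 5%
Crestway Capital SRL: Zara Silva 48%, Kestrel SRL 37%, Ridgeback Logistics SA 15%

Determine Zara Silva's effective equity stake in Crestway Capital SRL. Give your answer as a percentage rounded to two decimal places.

Zara reaches Crestway along 3 paths.
Direct stake: 48% = 48%.
Via Kestrel: 65% × 37% = 24.05%.
Via Ridgeback: 100% × 15% = 15%.
Total: 48% + 24.05% + 15% = 87.05%.

87.05%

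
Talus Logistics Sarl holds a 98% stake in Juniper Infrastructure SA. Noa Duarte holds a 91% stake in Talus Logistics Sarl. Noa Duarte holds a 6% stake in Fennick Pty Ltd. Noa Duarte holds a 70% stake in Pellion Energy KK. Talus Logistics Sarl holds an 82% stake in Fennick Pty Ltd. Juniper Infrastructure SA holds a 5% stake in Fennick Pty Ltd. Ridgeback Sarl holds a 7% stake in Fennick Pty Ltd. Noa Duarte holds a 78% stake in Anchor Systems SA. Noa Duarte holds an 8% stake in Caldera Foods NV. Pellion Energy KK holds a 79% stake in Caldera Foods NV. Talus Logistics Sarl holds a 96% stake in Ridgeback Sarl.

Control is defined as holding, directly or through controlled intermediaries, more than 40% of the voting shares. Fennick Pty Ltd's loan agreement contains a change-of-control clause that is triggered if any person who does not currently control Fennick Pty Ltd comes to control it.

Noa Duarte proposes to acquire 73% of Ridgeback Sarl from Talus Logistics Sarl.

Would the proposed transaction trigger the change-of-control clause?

The purchase adds only to Noa's holdings (Talus's stake shrinks), so Noa is the only person who could newly come to control Fennick.
Noa holds 91% of Talus, so Noa controls Talus.
Talus holds 96% of Ridgeback, so Noa controls Ridgeback.
Talus holds 98% of Juniper, so Noa controls Juniper.
Talus and Ridgeback and Juniper and Noa together hold 82% + 7% + 5% + 6% = 100% of Fennick, so Noa controls Fennick.
So Noa already controls Fennick before the transaction.
After the purchase, Noa holds 73% of Ridgeback directly, and Talus's stake falls to 23%.
Noa controlled Fennick already, so this is not a new person acquiring control; every other person's position is unchanged or reduced.
No new person acquires control, so the clause is not triggered.

No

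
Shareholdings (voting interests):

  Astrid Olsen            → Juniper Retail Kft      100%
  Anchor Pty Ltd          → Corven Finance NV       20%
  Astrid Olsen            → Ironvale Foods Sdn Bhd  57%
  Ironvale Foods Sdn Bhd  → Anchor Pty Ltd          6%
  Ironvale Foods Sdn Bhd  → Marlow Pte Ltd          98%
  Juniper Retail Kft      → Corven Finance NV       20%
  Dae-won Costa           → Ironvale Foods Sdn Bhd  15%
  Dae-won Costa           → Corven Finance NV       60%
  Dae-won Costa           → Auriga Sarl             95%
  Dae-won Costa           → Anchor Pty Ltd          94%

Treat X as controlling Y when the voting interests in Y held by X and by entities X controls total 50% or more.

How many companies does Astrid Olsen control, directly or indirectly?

Astrid holds 57% of Ironvale, so Astrid controls Ironvale.
Ironvale holds 98% of Marlow, so Astrid controls Marlow.
Astrid holds 100% of Juniper, so Astrid controls Juniper.
No other company's threshold is met.
Astrid controls 3 companies.

3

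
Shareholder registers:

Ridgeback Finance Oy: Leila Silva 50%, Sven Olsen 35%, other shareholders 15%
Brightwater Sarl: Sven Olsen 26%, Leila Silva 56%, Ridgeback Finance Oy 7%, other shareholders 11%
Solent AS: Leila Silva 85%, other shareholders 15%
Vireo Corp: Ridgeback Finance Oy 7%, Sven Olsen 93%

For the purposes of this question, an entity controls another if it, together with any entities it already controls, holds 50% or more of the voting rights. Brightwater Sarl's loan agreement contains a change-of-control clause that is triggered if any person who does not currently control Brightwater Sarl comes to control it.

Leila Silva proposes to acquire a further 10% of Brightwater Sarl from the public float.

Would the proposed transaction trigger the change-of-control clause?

The purchase changes only Leila's holdings, so Leila is the only person who could newly come to control Brightwater.
Leila holds 50% of Ridgeback, so Leila controls Ridgeback.
Leila and Ridgeback together hold 56% + 7% = 63% of Brightwater, so Leila controls Brightwater.
So Leila already controls Brightwater before the transaction.
After the purchase, Leila's direct stake in Brightwater rises to 56% + 10% = 66%.
Leila controlled Brightwater already, so this is not a new person acquiring control; every other person's position is unchanged or reduced.
No new person acquires control, so the clause is not triggered.

No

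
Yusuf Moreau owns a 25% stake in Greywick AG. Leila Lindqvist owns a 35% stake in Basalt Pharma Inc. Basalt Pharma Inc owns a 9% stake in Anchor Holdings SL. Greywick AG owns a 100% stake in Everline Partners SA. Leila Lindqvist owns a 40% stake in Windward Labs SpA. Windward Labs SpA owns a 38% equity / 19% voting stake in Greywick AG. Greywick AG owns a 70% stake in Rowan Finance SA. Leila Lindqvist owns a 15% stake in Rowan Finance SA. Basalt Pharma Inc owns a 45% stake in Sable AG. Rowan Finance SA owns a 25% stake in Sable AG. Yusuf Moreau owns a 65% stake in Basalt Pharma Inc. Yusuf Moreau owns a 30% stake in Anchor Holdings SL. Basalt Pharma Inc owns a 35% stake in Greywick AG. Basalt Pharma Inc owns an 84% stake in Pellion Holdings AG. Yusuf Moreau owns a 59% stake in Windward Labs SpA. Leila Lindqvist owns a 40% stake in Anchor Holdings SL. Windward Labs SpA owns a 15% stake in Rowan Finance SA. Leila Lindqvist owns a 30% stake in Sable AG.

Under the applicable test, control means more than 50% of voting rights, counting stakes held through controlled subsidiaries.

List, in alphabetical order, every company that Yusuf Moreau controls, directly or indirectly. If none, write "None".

Basalt Pharma Inc, Everline Partners SA, Greywick AG, Pellion Holdings AG, Rowan Finance SA, Sable AG, Windward Labs SpA

Yusuf holds 59% of Windward, so Yusuf controls Windward.
Yusuf holds 65% of Basalt, so Yusuf controls Basalt.
Yusuf and Windward and Basalt together hold 25% + 19% + 35% = 79% of Greywick, so Yusuf controls Greywick.
Greywick and Windward together hold 70% + 15% = 85% of Rowan, so Yusuf controls Rowan.
Basalt holds 84% of Pellion, so Yusuf controls Pellion.
Rowan and Basalt together hold 25% + 45% = 70% of Sable, so Yusuf controls Sable.
Greywick holds 100% of Everline, so Yusuf controls Everline.
No other company's threshold is met.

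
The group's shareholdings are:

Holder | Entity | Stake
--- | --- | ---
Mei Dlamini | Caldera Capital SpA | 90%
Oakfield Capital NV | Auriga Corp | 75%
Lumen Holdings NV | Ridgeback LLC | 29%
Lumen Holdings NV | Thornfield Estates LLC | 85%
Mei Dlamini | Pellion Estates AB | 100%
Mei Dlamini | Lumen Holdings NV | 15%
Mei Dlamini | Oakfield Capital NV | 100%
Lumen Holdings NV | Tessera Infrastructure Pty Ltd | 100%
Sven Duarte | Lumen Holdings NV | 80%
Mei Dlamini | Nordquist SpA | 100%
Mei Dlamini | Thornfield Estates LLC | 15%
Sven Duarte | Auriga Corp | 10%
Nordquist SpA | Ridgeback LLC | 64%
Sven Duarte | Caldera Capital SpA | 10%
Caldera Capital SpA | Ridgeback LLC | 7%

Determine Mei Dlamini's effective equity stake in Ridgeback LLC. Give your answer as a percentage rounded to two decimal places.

Mei reaches Ridgeback along 3 paths.
Via Caldera: 90% × 7% = 6.3%.
Via Lumen: 15% × 29% = 4.35%.
Via Nordquist: 100% × 64% = 64%.
Total: 6.3% + 4.35% + 64% = 74.65%.

74.65%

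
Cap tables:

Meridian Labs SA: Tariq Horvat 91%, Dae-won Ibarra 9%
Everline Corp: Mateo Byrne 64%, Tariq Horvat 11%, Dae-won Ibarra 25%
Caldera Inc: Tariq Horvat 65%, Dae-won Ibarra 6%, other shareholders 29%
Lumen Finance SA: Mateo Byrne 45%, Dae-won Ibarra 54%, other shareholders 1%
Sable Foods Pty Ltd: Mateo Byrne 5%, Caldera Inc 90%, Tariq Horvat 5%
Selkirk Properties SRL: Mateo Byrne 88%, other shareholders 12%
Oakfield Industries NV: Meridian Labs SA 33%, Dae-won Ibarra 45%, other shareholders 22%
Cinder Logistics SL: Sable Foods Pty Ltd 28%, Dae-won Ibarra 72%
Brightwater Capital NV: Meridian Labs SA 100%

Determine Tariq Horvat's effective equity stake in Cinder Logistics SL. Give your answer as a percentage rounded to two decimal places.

17.78%

Tariq reaches Cinder along 2 paths.
Via Caldera → Sable: 65% × 90% × 28% = 16.38%.
Via Sable: 5% × 28% = 1.4%.
Total: 16.38% + 1.4% = 17.78%.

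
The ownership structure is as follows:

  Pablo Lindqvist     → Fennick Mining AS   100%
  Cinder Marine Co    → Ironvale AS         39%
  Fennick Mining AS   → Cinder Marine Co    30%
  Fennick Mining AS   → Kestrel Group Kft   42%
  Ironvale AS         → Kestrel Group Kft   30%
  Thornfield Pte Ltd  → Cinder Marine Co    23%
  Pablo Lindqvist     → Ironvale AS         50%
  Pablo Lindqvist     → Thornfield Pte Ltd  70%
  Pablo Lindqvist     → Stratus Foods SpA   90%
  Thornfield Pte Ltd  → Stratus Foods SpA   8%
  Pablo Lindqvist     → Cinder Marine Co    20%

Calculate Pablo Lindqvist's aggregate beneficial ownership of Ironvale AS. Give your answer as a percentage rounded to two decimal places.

Pablo reaches Ironvale along 4 paths.
Direct stake: 50% = 50%.
Via Fennick → Cinder: 100% × 30% × 39% = 11.7%.
Via Thornfield → Cinder: 70% × 23% × 39% = 6.279%.
Via Cinder: 20% × 39% = 7.8%.
Total: 50% + 11.7% + 6.279% + 7.8% = 75.779%.
Rounded: 75.78%.

75.78%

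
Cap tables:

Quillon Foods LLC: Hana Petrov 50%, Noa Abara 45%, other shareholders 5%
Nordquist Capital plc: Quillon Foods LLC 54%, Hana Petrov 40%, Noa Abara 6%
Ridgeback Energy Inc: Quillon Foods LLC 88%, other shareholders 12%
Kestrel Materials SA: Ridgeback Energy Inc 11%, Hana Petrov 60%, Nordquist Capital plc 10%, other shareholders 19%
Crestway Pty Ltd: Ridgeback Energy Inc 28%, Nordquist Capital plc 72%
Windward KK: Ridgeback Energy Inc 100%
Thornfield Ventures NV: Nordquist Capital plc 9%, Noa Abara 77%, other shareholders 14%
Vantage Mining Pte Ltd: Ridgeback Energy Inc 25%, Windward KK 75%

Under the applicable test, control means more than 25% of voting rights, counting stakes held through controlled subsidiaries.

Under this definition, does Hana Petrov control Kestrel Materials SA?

Hana holds 50% of Quillon, so Hana controls Quillon.
Quillon and Hana together hold 54% + 40% = 94% of Nordquist, so Hana controls Nordquist.
Quillon holds 88% of Ridgeback, so Hana controls Ridgeback.
Ridgeback and Hana and Nordquist together hold 11% + 60% + 10% = 81% of Kestrel, so Hana controls Kestrel.

Yes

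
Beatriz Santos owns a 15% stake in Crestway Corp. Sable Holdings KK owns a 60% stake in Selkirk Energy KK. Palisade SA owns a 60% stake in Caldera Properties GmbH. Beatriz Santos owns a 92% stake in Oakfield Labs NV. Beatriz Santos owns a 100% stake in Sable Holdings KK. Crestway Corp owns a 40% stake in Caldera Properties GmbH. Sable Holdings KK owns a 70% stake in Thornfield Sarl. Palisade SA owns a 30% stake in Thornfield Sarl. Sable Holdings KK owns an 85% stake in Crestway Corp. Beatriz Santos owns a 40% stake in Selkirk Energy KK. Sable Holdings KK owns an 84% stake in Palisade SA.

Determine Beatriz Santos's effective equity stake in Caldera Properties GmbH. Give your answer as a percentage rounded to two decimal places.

Beatriz reaches Caldera along 3 paths.
Via Sable → Palisade: 100% × 84% × 60% = 50.4%.
Via Crestway: 15% × 40% = 6%.
Via Sable → Crestway: 100% × 85% × 40% = 34%.
Total: 50.4% + 6% + 34% = 90.4%.
Rounded: 90.40%.

90.40%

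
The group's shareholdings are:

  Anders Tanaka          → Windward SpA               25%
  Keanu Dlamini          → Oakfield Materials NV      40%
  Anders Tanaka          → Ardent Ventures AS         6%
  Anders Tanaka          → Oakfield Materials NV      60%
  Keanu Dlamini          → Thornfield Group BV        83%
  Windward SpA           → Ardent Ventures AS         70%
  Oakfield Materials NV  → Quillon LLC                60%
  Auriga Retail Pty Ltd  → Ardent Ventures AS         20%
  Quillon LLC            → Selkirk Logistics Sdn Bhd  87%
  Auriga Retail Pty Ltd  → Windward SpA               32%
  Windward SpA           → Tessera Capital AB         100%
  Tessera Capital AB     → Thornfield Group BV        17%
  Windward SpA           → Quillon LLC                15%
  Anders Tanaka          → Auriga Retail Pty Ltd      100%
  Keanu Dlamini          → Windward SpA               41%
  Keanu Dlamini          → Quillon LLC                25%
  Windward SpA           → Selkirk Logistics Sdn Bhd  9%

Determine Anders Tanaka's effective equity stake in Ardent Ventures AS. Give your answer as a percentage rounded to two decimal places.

65.90%

Anders reaches Ardent along 4 paths.
Direct stake: 6% = 6%.
Via Auriga: 100% × 20% = 20%.
Via Auriga → Windward: 100% × 32% × 70% = 22.4%.
Via Windward: 25% × 70% = 17.5%.
Total: 6% + 20% + 22.4% + 17.5% = 65.9%.
Rounded: 65.90%.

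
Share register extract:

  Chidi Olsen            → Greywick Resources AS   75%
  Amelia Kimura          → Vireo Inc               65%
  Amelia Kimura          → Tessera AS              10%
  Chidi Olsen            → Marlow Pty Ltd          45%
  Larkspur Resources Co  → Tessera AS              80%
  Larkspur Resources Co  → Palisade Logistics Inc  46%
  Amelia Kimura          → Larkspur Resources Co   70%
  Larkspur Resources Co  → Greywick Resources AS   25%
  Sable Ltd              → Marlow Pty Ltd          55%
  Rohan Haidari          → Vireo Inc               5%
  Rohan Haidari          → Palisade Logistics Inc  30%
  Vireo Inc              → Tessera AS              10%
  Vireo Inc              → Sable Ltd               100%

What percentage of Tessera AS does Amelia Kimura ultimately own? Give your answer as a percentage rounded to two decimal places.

72.50%

Amelia reaches Tessera along 3 paths.
Via Larkspur: 70% × 80% = 56%.
Direct stake: 10% = 10%.
Via Vireo: 65% × 10% = 6.5%.
Total: 56% + 10% + 6.5% = 72.5%.
Rounded: 72.50%.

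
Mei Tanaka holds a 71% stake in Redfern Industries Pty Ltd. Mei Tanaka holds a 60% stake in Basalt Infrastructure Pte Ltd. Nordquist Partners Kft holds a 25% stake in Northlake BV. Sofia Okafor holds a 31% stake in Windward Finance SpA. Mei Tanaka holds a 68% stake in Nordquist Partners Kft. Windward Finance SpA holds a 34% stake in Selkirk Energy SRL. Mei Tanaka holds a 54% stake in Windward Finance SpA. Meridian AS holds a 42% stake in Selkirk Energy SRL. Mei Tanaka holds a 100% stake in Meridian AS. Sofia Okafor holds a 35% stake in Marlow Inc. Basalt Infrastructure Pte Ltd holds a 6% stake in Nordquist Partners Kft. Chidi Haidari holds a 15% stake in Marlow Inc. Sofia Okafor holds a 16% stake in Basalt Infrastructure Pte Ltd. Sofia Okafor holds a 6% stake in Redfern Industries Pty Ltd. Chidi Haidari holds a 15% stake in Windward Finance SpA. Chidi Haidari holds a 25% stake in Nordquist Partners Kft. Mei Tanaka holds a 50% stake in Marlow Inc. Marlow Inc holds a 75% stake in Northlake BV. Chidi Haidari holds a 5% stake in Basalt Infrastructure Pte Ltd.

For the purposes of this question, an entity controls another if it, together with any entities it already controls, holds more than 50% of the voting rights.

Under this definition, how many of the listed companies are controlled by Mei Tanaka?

6

Mei holds 60% of Basalt, so Mei controls Basalt.
Mei holds 54% of Windward, so Mei controls Windward.
Mei holds 100% of Meridian, so Mei controls Meridian.
Basalt and Mei together hold 6% + 68% = 74% of Nordquist, so Mei controls Nordquist.
Mei holds 71% of Redfern, so Mei controls Redfern.
Windward and Meridian together hold 34% + 42% = 76% of Selkirk, so Mei controls Selkirk.
No other company's threshold is met.
Mei controls 6 companies.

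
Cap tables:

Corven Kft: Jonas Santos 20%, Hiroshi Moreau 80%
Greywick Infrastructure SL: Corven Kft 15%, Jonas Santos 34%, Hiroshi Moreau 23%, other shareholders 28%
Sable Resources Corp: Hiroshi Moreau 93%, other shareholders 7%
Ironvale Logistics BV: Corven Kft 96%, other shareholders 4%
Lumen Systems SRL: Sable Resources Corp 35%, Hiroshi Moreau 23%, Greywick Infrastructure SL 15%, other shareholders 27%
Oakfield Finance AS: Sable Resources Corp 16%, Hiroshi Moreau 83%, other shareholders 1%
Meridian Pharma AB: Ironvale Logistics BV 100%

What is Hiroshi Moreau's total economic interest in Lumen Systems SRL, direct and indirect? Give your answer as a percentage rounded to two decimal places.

60.80%

Hiroshi reaches Lumen along 4 paths.
Via Sable: 93% × 35% = 32.55%.
Direct stake: 23% = 23%.
Via Corven → Greywick: 80% × 15% × 15% = 1.8%.
Via Greywick: 23% × 15% = 3.45%.
Total: 32.55% + 23% + 1.8% + 3.45% = 60.8%.
Rounded: 60.80%.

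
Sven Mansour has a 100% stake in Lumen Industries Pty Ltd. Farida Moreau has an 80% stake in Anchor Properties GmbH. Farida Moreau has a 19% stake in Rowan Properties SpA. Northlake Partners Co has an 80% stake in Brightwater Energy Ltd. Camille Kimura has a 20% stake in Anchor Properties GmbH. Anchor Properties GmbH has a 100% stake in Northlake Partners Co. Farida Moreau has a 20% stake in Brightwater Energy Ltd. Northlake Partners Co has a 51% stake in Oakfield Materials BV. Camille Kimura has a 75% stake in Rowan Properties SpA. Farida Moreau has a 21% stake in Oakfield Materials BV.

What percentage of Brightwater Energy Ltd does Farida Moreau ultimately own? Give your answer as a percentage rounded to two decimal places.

Farida reaches Brightwater along 2 paths.
Direct stake: 20% = 20%.
Via Anchor → Northlake: 80% × 100% × 80% = 64%.
Total: 20% + 64% = 84%.
Rounded: 84.00%.

84.00%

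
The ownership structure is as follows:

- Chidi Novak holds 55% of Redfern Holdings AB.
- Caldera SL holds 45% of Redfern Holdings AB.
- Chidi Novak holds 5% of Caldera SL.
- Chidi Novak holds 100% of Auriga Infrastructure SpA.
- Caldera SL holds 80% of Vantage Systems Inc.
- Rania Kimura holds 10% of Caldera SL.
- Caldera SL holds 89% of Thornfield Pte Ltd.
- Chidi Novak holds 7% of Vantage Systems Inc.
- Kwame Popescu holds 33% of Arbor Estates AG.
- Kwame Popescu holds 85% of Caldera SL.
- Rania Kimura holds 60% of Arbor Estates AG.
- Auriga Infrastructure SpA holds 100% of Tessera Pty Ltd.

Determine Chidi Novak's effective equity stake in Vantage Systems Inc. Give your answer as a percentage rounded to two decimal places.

Chidi reaches Vantage along 2 paths.
Direct stake: 7% = 7%.
Via Caldera: 5% × 80% = 4%.
Total: 7% + 4% = 11%.
Rounded: 11.00%.

11.00%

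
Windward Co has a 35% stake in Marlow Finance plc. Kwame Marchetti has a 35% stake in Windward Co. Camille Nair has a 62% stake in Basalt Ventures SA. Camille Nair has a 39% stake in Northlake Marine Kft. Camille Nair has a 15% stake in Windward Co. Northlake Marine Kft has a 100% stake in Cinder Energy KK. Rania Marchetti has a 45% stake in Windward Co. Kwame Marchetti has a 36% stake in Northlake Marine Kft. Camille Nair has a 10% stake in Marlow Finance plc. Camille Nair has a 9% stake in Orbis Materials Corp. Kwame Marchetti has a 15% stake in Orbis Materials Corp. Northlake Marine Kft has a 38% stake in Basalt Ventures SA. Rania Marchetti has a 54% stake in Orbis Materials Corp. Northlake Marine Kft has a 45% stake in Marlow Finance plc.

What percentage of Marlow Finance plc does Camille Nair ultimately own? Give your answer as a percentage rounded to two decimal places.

Camille reaches Marlow along 3 paths.
Via Northlake: 39% × 45% = 17.55%.
Direct stake: 10% = 10%.
Via Windward: 15% × 35% = 5.25%.
Total: 17.55% + 10% + 5.25% = 32.8%.
Rounded: 32.80%.

32.80%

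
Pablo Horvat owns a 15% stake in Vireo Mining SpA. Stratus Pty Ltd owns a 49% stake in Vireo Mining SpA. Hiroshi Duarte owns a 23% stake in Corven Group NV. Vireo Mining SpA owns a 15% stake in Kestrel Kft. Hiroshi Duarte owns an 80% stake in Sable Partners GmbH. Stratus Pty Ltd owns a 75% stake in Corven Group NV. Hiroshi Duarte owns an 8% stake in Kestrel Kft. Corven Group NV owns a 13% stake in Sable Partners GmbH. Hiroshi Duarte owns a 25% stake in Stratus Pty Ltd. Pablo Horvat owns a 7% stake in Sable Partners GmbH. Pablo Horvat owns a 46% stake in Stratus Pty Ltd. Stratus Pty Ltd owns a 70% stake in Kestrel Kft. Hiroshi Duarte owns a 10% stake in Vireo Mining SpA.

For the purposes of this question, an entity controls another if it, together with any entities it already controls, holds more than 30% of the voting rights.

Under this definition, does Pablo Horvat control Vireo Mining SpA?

Yes

Pablo holds 46% of Stratus, so Pablo controls Stratus.
Stratus and Pablo together hold 49% + 15% = 64% of Vireo, so Pablo controls Vireo.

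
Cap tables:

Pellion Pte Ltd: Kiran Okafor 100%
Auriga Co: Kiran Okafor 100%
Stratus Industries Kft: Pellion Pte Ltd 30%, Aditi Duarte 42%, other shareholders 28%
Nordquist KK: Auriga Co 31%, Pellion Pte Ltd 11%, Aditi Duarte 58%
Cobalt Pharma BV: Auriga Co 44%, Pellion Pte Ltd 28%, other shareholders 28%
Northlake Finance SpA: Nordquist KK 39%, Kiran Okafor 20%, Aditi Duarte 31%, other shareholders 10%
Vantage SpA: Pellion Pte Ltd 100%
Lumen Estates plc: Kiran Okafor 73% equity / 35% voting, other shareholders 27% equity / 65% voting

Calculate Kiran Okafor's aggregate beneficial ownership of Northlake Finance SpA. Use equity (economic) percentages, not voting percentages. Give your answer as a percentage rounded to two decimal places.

36.38%

Kiran reaches Northlake along 3 paths.
Via Auriga → Nordquist: 100% × 31% × 39% = 12.09%.
Via Pellion → Nordquist: 100% × 11% × 39% = 4.29%.
Direct stake: 20% = 20%.
Total: 12.09% + 4.29% + 20% = 36.38%.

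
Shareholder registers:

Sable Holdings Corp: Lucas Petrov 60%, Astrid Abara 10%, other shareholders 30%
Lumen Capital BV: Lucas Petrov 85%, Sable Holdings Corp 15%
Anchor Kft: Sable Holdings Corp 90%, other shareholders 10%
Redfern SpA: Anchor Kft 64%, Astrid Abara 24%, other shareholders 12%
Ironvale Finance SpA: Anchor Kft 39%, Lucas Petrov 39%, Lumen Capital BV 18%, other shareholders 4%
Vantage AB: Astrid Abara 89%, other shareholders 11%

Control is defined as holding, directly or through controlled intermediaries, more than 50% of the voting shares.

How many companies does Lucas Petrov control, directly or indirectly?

Lucas holds 60% of Sable, so Lucas controls Sable.
Lucas and Sable together hold 85% + 15% = 100% of Lumen, so Lucas controls Lumen.
Sable holds 90% of Anchor, so Lucas controls Anchor.
Anchor holds 64% of Redfern, so Lucas controls Redfern.
Anchor and Lucas and Lumen together hold 39% + 39% + 18% = 96% of Ironvale, so Lucas controls Ironvale.
No other company's threshold is met.
Lucas controls 5 companies.

5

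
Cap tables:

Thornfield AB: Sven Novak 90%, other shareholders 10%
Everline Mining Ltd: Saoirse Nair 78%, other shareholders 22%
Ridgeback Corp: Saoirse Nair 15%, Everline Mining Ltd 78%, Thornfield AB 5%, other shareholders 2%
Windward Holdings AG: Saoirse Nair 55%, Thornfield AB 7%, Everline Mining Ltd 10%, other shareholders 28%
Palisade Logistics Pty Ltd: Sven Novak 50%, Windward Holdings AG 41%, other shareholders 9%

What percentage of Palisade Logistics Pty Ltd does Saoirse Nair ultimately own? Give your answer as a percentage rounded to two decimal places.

25.75%

Saoirse reaches Palisade along 2 paths.
Via Windward: 55% × 41% = 22.55%.
Via Everline → Windward: 78% × 10% × 41% = 3.198%.
Total: 22.55% + 3.198% = 25.748%.
Rounded: 25.75%.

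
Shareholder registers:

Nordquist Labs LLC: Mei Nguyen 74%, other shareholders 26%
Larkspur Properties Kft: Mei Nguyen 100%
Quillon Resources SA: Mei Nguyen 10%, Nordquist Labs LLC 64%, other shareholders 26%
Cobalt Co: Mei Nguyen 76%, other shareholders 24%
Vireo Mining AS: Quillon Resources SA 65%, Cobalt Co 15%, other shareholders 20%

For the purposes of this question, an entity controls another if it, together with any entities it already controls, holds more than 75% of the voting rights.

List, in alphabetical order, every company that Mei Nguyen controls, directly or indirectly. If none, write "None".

Mei holds 100% of Larkspur, so Mei controls Larkspur.
Mei holds 76% of Cobalt, so Mei controls Cobalt.
No other company's threshold is met.

Cobalt Co, Larkspur Properties Kft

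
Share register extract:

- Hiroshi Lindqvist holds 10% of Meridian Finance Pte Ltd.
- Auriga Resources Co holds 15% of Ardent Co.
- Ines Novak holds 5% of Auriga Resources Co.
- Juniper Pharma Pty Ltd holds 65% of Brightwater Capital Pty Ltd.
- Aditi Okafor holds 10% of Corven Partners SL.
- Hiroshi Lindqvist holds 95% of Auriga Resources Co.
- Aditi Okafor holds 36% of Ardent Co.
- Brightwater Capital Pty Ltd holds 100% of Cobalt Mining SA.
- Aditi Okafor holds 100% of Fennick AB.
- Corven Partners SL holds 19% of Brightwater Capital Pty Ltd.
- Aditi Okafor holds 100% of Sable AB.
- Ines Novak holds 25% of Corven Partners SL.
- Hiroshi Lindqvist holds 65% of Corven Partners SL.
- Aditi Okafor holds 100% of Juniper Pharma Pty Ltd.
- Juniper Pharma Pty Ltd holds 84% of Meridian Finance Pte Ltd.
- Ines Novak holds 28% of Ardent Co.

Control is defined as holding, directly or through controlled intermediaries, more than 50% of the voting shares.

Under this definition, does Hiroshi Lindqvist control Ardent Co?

No

Hiroshi holds 65% of Corven, so Hiroshi controls Corven.
Hiroshi holds 95% of Auriga, so Hiroshi controls Auriga.
In Ardent, Hiroshi's side holds only 15%, not > 50%.
So Hiroshi does not control Ardent.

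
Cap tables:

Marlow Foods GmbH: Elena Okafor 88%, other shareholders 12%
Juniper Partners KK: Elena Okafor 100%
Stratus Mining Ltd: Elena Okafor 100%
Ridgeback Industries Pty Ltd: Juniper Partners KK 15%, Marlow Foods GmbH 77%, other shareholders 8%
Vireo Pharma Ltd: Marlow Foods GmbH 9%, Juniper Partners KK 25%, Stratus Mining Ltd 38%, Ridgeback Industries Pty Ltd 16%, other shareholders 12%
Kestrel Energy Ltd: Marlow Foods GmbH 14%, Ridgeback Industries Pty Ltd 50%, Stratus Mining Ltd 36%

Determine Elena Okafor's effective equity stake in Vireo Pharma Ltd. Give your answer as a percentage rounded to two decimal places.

84.16%

Elena reaches Vireo along 5 paths.
Via Marlow: 88% × 9% = 7.92%.
Via Juniper: 100% × 25% = 25%.
Via Stratus: 100% × 38% = 38%.
Via Juniper → Ridgeback: 100% × 15% × 16% = 2.4%.
Via Marlow → Ridgeback: 88% × 77% × 16% = 10.8416%.
Total: 7.92% + 25% + 38% + 2.4% + 10.8416% = 84.1616%.
Rounded: 84.16%.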